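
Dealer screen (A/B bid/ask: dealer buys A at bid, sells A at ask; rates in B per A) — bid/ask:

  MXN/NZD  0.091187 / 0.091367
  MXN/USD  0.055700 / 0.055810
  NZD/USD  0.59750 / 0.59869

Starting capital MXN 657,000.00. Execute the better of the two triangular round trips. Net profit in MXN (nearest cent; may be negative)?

Net profit: MXN 12,004.74

Best loop MXN → USD → NZD → MXN:
MXN 657,000.00 × 0.055700 (sell MXN at bid) = USD 36,594.90
USD 36,594.90 ÷ 0.59869 (buy NZD at ask) = NZD 61,124.96
NZD 61,124.96 ÷ 0.091367 (buy MXN at ask) = MXN 669,004.74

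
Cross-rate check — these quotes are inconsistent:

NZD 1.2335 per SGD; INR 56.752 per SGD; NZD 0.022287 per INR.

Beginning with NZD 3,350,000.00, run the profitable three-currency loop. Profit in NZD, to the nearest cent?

Profitable loop is NZD → SGD → INR → NZD:
NZD 3,350,000.00 ÷ 1.2335 = SGD 2,715,849.21
SGD 2,715,849.21 × 56.752 = INR 154,129,874.34
INR 154,129,874.34 × 0.022287 = NZD 3,435,092.51
Profit = NZD 3,435,092.51 − NZD 3,350,000.00

Profit: NZD 85,092.51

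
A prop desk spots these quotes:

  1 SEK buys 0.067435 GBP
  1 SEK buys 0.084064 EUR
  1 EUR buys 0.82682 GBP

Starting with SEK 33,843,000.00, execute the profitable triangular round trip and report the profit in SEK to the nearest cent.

Profit: SEK 1,039,252.10

Profitable loop is SEK → EUR → GBP → SEK:
SEK 33,843,000.00 × 0.084064 = EUR 2,844,977.95
EUR 2,844,977.95 × 0.82682 = GBP 2,352,284.67
GBP 2,352,284.67 ÷ 0.067435 = SEK 34,882,252.10
Profit = SEK 34,882,252.10 − SEK 33,843,000.00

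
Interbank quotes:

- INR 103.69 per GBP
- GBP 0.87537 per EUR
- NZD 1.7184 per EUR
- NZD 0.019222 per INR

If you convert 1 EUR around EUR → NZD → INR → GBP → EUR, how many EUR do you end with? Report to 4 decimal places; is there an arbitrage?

0.9849 (arbitrage exists)

Around EUR → NZD → INR → GBP → EUR: 1 × 1.7184 ÷ 0.019222 ÷ 103.69 ÷ 0.87537 = 0.984911
Product < 1; profitable direction is EUR → GBP → INR → NZD → EUR.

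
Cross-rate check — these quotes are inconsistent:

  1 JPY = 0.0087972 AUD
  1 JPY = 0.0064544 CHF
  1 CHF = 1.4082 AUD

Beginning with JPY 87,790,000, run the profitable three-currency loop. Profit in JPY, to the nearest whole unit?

Profit: JPY 2,912,822

Profitable loop is JPY → CHF → AUD → JPY:
JPY 87,790,000 × 0.0064544 = CHF 566,631.78
CHF 566,631.78 × 1.4082 = AUD 797,930.87
AUD 797,930.87 ÷ 0.0087972 = JPY 90,702,822
Profit = JPY 90,702,822 − JPY 87,790,000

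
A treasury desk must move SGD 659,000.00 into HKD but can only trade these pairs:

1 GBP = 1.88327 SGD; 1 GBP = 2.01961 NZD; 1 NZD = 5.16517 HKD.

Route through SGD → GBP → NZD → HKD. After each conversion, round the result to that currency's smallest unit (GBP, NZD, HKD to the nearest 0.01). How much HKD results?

SGD 659,000.00 ÷ 1.88327 = GBP 349,923.27
GBP 349,923.27 × 2.01961 = NZD 706,708.54
NZD 706,708.54 × 5.16517 = HKD 3,650,269.75

HKD 3,650,269.75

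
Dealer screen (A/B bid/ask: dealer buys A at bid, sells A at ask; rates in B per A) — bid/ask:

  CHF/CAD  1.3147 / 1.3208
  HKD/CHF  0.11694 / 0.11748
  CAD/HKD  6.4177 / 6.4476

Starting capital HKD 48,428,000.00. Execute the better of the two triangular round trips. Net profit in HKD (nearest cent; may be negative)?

Best loop HKD → CAD → CHF → HKD:
HKD 48,428,000.00 ÷ 6.4476 (buy CAD at ask) = CAD 7,511,011.85
CAD 7,511,011.85 ÷ 1.3208 (buy CHF at ask) = CHF 5,686,714.00
CHF 5,686,714.00 ÷ 0.11748 (buy HKD at ask) = HKD 48,405,805.23

Net result: HKD -22,194.77 (no profitable arbitrage after spreads)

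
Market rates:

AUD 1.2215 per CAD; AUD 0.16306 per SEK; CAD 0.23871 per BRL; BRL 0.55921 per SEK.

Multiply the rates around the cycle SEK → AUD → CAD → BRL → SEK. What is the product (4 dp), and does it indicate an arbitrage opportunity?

1.0000 (no arbitrage)

Around SEK → AUD → CAD → BRL → SEK: 1 × 0.16306 ÷ 1.2215 ÷ 0.23871 ÷ 0.55921 = 1.000019
Product ≈ 1 (deviation 0.002%, within rounding noise).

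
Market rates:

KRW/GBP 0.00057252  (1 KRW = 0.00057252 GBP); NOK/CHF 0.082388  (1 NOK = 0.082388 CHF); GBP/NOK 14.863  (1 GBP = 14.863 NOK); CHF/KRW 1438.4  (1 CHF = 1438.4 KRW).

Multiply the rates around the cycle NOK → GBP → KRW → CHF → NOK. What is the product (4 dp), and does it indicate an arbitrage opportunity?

0.9917 (arbitrage exists)

Around NOK → GBP → KRW → CHF → NOK: 1 ÷ 14.863 ÷ 0.00057252 ÷ 1438.4 ÷ 0.082388 = 0.991652
Product < 1; profitable direction is NOK → CHF → KRW → GBP → NOK.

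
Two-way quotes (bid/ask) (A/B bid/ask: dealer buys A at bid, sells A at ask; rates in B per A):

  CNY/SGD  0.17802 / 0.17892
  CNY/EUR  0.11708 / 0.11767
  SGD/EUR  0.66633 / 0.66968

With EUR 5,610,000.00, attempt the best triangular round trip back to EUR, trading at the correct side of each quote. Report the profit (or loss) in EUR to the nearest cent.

Net profit: EUR 45,295.09

Best loop EUR → CNY → SGD → EUR:
EUR 5,610,000.00 ÷ 0.11767 (buy CNY at ask) = CNY 47,675,703.24
CNY 47,675,703.24 × 0.17802 (sell CNY at bid) = SGD 8,487,228.69
SGD 8,487,228.69 × 0.66633 (sell SGD at bid) = EUR 5,655,295.09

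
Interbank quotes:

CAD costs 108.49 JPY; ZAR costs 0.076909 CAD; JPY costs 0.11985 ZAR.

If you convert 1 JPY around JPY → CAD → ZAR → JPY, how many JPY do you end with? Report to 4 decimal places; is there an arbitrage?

1.0000 (no arbitrage)

Around JPY → CAD → ZAR → JPY: 1 ÷ 108.49 ÷ 0.076909 ÷ 0.11985 = 0.999989
Product ≈ 1 (deviation 0.001%, within rounding noise).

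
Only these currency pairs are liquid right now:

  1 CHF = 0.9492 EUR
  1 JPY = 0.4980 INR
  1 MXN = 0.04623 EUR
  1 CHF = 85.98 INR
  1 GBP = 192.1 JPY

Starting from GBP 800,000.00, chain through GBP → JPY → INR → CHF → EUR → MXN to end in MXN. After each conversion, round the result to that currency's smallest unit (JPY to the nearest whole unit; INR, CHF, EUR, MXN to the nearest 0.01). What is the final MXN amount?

GBP 800,000.00 × 192.1 = JPY 153,680,000
JPY 153,680,000 × 0.4980 = INR 76,532,640.00
INR 76,532,640.00 ÷ 85.98 = CHF 890,121.42
CHF 890,121.42 × 0.9492 = EUR 844,903.25
EUR 844,903.25 ÷ 0.04623 = MXN 18,276,081.55

MXN 18,276,081.55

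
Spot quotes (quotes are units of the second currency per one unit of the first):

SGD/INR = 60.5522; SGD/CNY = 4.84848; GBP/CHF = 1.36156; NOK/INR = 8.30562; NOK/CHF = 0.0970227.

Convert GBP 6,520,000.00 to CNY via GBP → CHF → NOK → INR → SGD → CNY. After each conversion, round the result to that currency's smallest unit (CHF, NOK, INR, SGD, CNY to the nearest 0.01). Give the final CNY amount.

GBP 6,520,000.00 × 1.36156 = CHF 8,877,371.20
CHF 8,877,371.20 ÷ 0.0970227 = NOK 91,497,878.33
NOK 91,497,878.33 × 8.30562 = INR 759,946,608.22
INR 759,946,608.22 ÷ 60.5522 = SGD 12,550,272.46
SGD 12,550,272.46 × 4.84848 = CNY 60,849,745.02

CNY 60,849,745.02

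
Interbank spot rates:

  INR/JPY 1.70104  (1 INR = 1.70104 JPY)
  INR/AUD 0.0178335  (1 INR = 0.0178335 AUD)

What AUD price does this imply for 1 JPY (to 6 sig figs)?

JPY/AUD = 0.0104839

1 JPY ÷ 1.70104 = 0.587876 INR
0.587876 INR × 0.0178335 = 0.0104839 AUD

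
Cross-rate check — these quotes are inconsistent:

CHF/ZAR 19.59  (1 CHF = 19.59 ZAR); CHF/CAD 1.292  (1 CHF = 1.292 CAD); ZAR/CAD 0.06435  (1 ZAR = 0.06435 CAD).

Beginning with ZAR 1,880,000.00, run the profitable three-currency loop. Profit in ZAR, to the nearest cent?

Profitable loop is ZAR → CHF → CAD → ZAR:
ZAR 1,880,000.00 ÷ 19.59 = CHF 95,967.33
CHF 95,967.33 × 1.292 = CAD 123,989.79
CAD 123,989.79 ÷ 0.06435 = ZAR 1,926,803.27
Profit = ZAR 1,926,803.27 − ZAR 1,880,000.00

Profit: ZAR 46,803.27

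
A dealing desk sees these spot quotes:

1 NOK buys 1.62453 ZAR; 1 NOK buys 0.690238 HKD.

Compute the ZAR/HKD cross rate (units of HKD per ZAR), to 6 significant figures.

1 ZAR ÷ 1.62453 = 0.615563 NOK
0.615563 NOK × 0.690238 = 0.424885 HKD

ZAR/HKD = 0.424885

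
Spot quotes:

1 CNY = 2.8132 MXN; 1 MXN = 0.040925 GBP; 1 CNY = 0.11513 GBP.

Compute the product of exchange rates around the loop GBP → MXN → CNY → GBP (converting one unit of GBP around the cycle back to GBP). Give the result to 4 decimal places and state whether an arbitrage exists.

1.0000 (no arbitrage)

Around GBP → MXN → CNY → GBP: 1 ÷ 0.040925 ÷ 2.8132 × 0.11513 = 0.999998
Product ≈ 1 (deviation 0.000%, within rounding noise).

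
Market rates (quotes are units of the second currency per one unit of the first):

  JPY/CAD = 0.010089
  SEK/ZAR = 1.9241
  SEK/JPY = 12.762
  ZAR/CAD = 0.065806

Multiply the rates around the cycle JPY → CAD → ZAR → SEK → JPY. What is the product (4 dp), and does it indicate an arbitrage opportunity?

Around JPY → CAD → ZAR → SEK → JPY: 1 × 0.010089 ÷ 0.065806 ÷ 1.9241 × 12.762 = 1.016889
Product > 1; profitable direction is JPY → CAD → ZAR → SEK → JPY.

1.0169 (arbitrage exists)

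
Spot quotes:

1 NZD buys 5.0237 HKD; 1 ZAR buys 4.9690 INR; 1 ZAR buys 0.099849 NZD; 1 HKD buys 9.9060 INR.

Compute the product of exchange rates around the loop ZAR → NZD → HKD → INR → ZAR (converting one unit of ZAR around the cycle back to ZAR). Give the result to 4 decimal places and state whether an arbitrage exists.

Around ZAR → NZD → HKD → INR → ZAR: 1 × 0.099849 × 5.0237 × 9.9060 ÷ 4.9690 = 0.999993
Product ≈ 1 (deviation 0.001%, within rounding noise).

1.0000 (no arbitrage)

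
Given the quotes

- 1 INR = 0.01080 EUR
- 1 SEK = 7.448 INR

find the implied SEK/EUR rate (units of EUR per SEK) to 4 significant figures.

SEK/EUR = 0.08044

1 SEK × 7.448 = 7.448 INR
7.448 INR × 0.01080 = 0.0804384 EUR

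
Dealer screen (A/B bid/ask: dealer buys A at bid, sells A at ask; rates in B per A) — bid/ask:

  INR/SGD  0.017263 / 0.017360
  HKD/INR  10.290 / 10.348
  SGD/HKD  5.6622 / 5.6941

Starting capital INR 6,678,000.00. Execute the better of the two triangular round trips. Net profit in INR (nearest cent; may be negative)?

Best loop INR → SGD → HKD → INR:
INR 6,678,000.00 × 0.017263 (sell INR at bid) = SGD 115,282.31
SGD 115,282.31 × 5.6622 (sell SGD at bid) = HKD 652,751.52
HKD 652,751.52 × 10.290 (sell HKD at bid) = INR 6,716,813.12

Net profit: INR 38,813.12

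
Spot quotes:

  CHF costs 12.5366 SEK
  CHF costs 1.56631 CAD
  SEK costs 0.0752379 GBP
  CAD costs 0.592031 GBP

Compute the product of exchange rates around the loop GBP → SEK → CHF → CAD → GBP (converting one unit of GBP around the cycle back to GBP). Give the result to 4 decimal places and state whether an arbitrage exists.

0.9831 (arbitrage exists)

Around GBP → SEK → CHF → CAD → GBP: 1 ÷ 0.0752379 ÷ 12.5366 × 1.56631 × 0.592031 = 0.983118
Product < 1; profitable direction is GBP → CAD → CHF → SEK → GBP.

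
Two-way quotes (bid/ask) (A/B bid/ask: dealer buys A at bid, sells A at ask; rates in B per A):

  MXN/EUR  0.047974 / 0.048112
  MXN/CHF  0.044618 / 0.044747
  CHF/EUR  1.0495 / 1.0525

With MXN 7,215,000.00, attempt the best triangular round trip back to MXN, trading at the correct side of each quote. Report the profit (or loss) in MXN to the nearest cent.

Best loop MXN → EUR → CHF → MXN:
MXN 7,215,000.00 × 0.047974 (sell MXN at bid) = EUR 346,132.41
EUR 346,132.41 ÷ 1.0525 (buy CHF at ask) = CHF 328,866.90
CHF 328,866.90 ÷ 0.044747 (buy MXN at ask) = MXN 7,349,473.66

Net profit: MXN 134,473.66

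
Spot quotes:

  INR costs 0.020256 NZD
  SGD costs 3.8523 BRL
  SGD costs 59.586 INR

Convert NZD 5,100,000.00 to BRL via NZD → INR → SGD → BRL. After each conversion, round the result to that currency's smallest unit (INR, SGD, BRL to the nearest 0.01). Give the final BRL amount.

NZD 5,100,000.00 ÷ 0.020256 = INR 251,777,251.18
INR 251,777,251.18 ÷ 59.586 = SGD 4,225,443.08
SGD 4,225,443.08 × 3.8523 = BRL 16,277,674.38

BRL 16,277,674.38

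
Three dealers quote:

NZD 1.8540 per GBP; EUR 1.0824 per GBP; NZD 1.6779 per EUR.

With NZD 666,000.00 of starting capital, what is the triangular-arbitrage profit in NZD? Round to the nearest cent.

Profitable loop is NZD → EUR → GBP → NZD:
NZD 666,000.00 ÷ 1.6779 = EUR 396,924.73
EUR 396,924.73 ÷ 1.0824 = GBP 366,707.99
GBP 366,707.99 × 1.8540 = NZD 679,876.61
Profit = NZD 679,876.61 − NZD 666,000.00

Profit: NZD 13,876.61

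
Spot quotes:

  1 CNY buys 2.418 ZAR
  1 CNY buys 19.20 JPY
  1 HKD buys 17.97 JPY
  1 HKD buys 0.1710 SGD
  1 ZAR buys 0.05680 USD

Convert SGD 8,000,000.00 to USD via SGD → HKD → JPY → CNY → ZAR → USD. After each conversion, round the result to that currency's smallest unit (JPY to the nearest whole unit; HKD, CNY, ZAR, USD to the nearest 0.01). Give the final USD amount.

USD 6,013,749.82

SGD 8,000,000.00 ÷ 0.1710 = HKD 46,783,625.73
HKD 46,783,625.73 × 17.97 = JPY 840,701,754
JPY 840,701,754 ÷ 19.20 = CNY 43,786,549.69
CNY 43,786,549.69 × 2.418 = ZAR 105,875,877.15
ZAR 105,875,877.15 × 0.05680 = USD 6,013,749.82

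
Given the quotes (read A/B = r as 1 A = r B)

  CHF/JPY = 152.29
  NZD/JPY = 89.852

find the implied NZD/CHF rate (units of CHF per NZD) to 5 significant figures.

NZD/CHF = 0.59001

1 NZD × 89.852 = 89.852 JPY
89.852 JPY ÷ 152.29 = 0.590006 CHF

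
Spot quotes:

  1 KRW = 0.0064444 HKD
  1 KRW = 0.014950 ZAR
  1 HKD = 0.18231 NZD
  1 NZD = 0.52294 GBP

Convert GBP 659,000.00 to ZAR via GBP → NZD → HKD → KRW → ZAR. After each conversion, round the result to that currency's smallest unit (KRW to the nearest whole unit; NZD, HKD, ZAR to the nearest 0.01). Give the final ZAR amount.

ZAR 16,035,472.59

GBP 659,000.00 ÷ 0.52294 = NZD 1,260,182.81
NZD 1,260,182.81 ÷ 0.18231 = HKD 6,912,307.66
HKD 6,912,307.66 ÷ 0.0064444 = KRW 1,072,606,862
KRW 1,072,606,862 × 0.014950 = ZAR 16,035,472.59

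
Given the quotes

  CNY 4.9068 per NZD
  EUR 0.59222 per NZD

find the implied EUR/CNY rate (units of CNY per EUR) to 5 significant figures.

EUR/CNY = 8.2854

1 EUR ÷ 0.59222 = 1.68856 NZD
1.68856 NZD × 4.9068 = 8.28543 CNY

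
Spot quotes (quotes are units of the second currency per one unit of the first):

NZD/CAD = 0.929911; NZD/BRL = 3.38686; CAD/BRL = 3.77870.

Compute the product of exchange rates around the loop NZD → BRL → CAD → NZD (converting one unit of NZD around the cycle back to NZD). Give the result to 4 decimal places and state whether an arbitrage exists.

Around NZD → BRL → CAD → NZD: 1 × 3.38686 ÷ 3.77870 ÷ 0.929911 = 0.963859
Product < 1; profitable direction is NZD → CAD → BRL → NZD.

0.9639 (arbitrage exists)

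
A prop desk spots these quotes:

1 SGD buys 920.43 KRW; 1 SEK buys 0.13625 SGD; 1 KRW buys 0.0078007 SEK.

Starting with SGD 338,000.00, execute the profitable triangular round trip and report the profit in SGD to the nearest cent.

Profit: SGD 7,506.20

Profitable loop is SGD → SEK → KRW → SGD:
SGD 338,000.00 ÷ 0.13625 = SEK 2,480,733.94
SEK 2,480,733.94 ÷ 0.0078007 = KRW 318,014,274
KRW 318,014,274 ÷ 920.43 = SGD 345,506.20
Profit = SGD 345,506.20 − SGD 338,000.00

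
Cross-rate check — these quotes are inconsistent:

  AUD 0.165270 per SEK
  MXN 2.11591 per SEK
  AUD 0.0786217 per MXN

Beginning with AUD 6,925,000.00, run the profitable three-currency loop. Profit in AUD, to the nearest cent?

Profit: AUD 45,523.12

Profitable loop is AUD → SEK → MXN → AUD:
AUD 6,925,000.00 ÷ 0.165270 = SEK 41,901,131.48
SEK 41,901,131.48 × 2.11591 = MXN 88,659,023.11
MXN 88,659,023.11 × 0.0786217 = AUD 6,970,523.12
Profit = AUD 6,970,523.12 − AUD 6,925,000.00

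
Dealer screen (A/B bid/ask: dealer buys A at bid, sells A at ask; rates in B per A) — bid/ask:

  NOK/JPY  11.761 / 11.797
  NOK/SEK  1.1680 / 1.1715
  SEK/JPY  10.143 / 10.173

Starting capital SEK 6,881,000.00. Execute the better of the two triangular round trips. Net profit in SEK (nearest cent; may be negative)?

Net profit: SEK 29,178.19

Best loop SEK → JPY → NOK → SEK:
SEK 6,881,000.00 × 10.143 (sell SEK at bid) = JPY 69,793,983
JPY 69,793,983 ÷ 11.797 (buy NOK at ask) = NOK 5,916,248.45
NOK 5,916,248.45 × 1.1680 (sell NOK at bid) = SEK 6,910,178.19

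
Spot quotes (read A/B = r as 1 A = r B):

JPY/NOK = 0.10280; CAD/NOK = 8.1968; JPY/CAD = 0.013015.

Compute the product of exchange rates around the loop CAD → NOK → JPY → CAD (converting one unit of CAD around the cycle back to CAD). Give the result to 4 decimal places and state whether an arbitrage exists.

1.0378 (arbitrage exists)

Around CAD → NOK → JPY → CAD: 1 × 8.1968 ÷ 0.10280 × 0.013015 = 1.037756
Product > 1; profitable direction is CAD → NOK → JPY → CAD.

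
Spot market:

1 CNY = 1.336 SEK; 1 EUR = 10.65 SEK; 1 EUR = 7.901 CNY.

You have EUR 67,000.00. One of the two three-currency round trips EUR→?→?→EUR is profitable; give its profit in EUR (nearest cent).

Profitable loop is EUR → SEK → CNY → EUR:
EUR 67,000.00 × 10.65 = SEK 713,550.00
SEK 713,550.00 ÷ 1.336 = CNY 534,094.31
CNY 534,094.31 ÷ 7.901 = EUR 67,598.32
Profit = EUR 67,598.32 − EUR 67,000.00

Profit: EUR 598.32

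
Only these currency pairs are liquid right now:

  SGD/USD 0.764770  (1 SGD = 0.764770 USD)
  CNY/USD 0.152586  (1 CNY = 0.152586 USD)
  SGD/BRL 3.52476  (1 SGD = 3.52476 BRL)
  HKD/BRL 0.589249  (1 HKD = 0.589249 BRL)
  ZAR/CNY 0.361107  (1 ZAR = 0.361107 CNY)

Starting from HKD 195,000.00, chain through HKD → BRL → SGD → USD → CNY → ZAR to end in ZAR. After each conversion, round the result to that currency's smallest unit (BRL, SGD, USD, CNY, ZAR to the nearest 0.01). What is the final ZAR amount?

HKD 195,000.00 × 0.589249 = BRL 114,903.56
BRL 114,903.56 ÷ 3.52476 = SGD 32,598.97
SGD 32,598.97 × 0.764770 = USD 24,930.71
USD 24,930.71 ÷ 0.152586 = CNY 163,387.93
CNY 163,387.93 ÷ 0.361107 = ZAR 452,464.03

ZAR 452,464.03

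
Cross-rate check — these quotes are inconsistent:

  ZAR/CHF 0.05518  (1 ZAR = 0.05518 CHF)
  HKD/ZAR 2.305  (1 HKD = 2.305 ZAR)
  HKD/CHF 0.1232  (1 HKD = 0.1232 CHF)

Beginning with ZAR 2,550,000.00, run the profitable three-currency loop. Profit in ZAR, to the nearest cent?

Profitable loop is ZAR → CHF → HKD → ZAR:
ZAR 2,550,000.00 × 0.05518 = CHF 140,709.00
CHF 140,709.00 ÷ 0.1232 = HKD 1,142,118.51
HKD 1,142,118.51 × 2.305 = ZAR 2,632,583.16
Profit = ZAR 2,632,583.16 − ZAR 2,550,000.00

Profit: ZAR 82,583.16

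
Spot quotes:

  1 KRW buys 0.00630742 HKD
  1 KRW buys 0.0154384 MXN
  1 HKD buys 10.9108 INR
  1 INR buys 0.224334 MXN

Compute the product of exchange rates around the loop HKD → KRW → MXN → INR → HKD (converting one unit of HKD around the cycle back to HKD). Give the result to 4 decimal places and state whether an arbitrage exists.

1.0000 (no arbitrage)

Around HKD → KRW → MXN → INR → HKD: 1 ÷ 0.00630742 × 0.0154384 ÷ 0.224334 ÷ 10.9108 = 0.999997
Product ≈ 1 (deviation 0.000%, within rounding noise).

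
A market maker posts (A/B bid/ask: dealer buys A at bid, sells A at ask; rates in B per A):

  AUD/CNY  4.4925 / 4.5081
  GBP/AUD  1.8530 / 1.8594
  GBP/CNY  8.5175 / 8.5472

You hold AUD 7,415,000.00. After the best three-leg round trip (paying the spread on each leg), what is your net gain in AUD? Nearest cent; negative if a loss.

Best loop AUD → GBP → CNY → AUD:
AUD 7,415,000.00 ÷ 1.8594 (buy GBP at ask) = GBP 3,987,845.54
GBP 3,987,845.54 × 8.5175 (sell GBP at bid) = CNY 33,966,474.40
CNY 33,966,474.40 ÷ 4.5081 (buy AUD at ask) = AUD 7,534,543.24

Net profit: AUD 119,543.24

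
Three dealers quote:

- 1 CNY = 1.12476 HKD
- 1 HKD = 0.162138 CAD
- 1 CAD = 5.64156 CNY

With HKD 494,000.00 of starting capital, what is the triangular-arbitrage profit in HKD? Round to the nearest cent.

Profit: HKD 14,242.33

Profitable loop is HKD → CAD → CNY → HKD:
HKD 494,000.00 × 0.162138 = CAD 80,096.17
CAD 80,096.17 × 5.64156 = CNY 451,867.36
CNY 451,867.36 × 1.12476 = HKD 508,242.33
Profit = HKD 508,242.33 − HKD 494,000.00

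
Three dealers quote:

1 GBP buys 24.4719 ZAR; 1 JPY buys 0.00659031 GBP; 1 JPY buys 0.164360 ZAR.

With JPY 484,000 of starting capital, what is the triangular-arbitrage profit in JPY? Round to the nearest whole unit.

Profit: JPY 9,251

Profitable loop is JPY → ZAR → GBP → JPY:
JPY 484,000 × 0.164360 = ZAR 79,550.24
ZAR 79,550.24 ÷ 24.4719 = GBP 3,250.68
GBP 3,250.68 ÷ 0.00659031 = JPY 493,251
Profit = JPY 493,251 − JPY 484,000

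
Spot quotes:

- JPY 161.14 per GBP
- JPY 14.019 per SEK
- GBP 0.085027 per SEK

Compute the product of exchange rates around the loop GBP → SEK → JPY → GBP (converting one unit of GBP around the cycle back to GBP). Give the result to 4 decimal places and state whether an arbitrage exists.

Around GBP → SEK → JPY → GBP: 1 ÷ 0.085027 × 14.019 ÷ 161.14 = 1.023191
Product > 1; profitable direction is GBP → SEK → JPY → GBP.

1.0232 (arbitrage exists)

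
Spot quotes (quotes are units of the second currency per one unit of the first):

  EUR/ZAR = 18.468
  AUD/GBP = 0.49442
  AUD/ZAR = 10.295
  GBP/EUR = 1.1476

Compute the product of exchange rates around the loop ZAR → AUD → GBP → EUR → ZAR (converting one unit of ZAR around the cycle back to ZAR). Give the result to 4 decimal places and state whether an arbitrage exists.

Around ZAR → AUD → GBP → EUR → ZAR: 1 ÷ 10.295 × 0.49442 × 1.1476 × 18.468 = 1.017841
Product > 1; profitable direction is ZAR → AUD → GBP → EUR → ZAR.

1.0178 (arbitrage exists)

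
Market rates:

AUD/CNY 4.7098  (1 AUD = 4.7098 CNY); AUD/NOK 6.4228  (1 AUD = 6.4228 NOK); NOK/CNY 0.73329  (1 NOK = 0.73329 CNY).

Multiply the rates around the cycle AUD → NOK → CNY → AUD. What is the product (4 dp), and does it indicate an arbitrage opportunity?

1.0000 (no arbitrage)

Around AUD → NOK → CNY → AUD: 1 × 6.4228 × 0.73329 ÷ 4.7098 = 0.999995
Product ≈ 1 (deviation 0.001%, within rounding noise).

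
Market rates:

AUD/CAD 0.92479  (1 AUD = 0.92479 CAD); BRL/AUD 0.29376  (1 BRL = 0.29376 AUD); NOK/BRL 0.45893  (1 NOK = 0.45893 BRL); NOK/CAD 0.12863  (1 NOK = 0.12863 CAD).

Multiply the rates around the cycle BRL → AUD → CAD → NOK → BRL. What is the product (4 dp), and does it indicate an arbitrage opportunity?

0.9693 (arbitrage exists)

Around BRL → AUD → CAD → NOK → BRL: 1 × 0.29376 × 0.92479 ÷ 0.12863 × 0.45893 = 0.969259
Product < 1; profitable direction is BRL → NOK → CAD → AUD → BRL.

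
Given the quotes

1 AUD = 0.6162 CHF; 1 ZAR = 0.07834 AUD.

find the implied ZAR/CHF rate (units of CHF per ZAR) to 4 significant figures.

ZAR/CHF = 0.04827

1 ZAR × 0.07834 = 0.07834 AUD
0.07834 AUD × 0.6162 = 0.0482731 CHF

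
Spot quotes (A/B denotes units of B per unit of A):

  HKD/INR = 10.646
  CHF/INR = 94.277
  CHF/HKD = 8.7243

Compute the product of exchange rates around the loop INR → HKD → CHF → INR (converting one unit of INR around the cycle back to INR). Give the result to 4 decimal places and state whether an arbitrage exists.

Around INR → HKD → CHF → INR: 1 ÷ 10.646 ÷ 8.7243 × 94.277 = 1.015053
Product > 1; profitable direction is INR → HKD → CHF → INR.

1.0151 (arbitrage exists)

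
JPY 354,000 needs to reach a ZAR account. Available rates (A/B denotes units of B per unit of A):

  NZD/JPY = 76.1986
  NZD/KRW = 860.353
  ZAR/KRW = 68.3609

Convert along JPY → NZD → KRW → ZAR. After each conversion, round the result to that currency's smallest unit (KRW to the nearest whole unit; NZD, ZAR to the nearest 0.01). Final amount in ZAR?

JPY 354,000 ÷ 76.1986 = NZD 4,645.75
NZD 4,645.75 × 860.353 = KRW 3,996,985
KRW 3,996,985 ÷ 68.3609 = ZAR 58,468.88

ZAR 58,468.88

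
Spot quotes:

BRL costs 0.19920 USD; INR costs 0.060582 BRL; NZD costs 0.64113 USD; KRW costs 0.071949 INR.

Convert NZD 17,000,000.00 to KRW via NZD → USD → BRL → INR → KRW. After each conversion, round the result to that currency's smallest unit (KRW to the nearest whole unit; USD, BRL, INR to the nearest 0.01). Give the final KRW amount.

KRW 12,552,704,852

NZD 17,000,000.00 × 0.64113 = USD 10,899,210.00
USD 10,899,210.00 ÷ 0.19920 = BRL 54,714,909.64
BRL 54,714,909.64 ÷ 0.060582 = INR 903,154,561.42
INR 903,154,561.42 ÷ 0.071949 = KRW 12,552,704,852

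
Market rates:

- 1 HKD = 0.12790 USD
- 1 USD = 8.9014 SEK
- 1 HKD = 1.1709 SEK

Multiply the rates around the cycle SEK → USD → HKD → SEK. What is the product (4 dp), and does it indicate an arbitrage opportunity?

Around SEK → USD → HKD → SEK: 1 ÷ 8.9014 ÷ 0.12790 × 1.1709 = 1.028468
Product > 1; profitable direction is SEK → USD → HKD → SEK.

1.0285 (arbitrage exists)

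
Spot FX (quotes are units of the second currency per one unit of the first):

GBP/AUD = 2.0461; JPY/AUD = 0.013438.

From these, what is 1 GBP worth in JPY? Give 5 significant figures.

GBP/JPY = 152.26

1 GBP × 2.0461 = 2.0461 AUD
2.0461 AUD ÷ 0.013438 = 152.262 JPY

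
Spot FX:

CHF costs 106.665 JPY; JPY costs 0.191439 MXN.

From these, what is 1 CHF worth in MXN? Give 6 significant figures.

1 CHF × 106.665 = 106.665 JPY
106.665 JPY × 0.191439 = 20.4198 MXN

CHF/MXN = 20.4198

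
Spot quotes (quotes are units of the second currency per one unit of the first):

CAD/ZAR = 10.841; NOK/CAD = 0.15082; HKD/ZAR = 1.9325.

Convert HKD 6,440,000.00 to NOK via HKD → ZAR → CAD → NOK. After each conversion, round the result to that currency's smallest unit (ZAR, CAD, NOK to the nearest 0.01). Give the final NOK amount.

NOK 7,611,619.81

HKD 6,440,000.00 × 1.9325 = ZAR 12,445,300.00
ZAR 12,445,300.00 ÷ 10.841 = CAD 1,147,984.50
CAD 1,147,984.50 ÷ 0.15082 = NOK 7,611,619.81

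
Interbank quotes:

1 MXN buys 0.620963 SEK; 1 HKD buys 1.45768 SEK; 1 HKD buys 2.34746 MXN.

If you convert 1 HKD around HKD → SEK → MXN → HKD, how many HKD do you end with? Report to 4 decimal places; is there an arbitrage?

1.0000 (no arbitrage)

Around HKD → SEK → MXN → HKD: 1 × 1.45768 ÷ 0.620963 ÷ 2.34746 = 0.999996
Product ≈ 1 (deviation 0.000%, within rounding noise).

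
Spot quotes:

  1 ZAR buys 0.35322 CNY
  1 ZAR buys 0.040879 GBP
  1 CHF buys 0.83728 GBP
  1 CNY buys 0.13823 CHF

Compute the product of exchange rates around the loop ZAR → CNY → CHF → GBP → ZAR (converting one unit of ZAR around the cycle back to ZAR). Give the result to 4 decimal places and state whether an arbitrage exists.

Around ZAR → CNY → CHF → GBP → ZAR: 1 × 0.35322 × 0.13823 × 0.83728 ÷ 0.040879 = 1.000042
Product ≈ 1 (deviation 0.004%, within rounding noise).

1.0000 (no arbitrage)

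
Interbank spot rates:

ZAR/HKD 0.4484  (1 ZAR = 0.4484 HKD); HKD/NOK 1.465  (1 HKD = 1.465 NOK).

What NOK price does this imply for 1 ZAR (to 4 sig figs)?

1 ZAR × 0.4484 = 0.4484 HKD
0.4484 HKD × 1.465 = 0.656906 NOK

ZAR/NOK = 0.6569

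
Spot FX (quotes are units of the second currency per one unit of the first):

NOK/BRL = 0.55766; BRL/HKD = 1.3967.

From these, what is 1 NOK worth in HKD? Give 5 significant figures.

1 NOK × 0.55766 = 0.55766 BRL
0.55766 BRL × 1.3967 = 0.778884 HKD

NOK/HKD = 0.77888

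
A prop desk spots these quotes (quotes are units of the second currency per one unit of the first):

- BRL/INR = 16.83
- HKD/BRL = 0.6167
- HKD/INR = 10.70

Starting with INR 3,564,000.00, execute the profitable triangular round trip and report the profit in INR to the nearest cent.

Profitable loop is INR → BRL → HKD → INR:
INR 3,564,000.00 ÷ 16.83 = BRL 211,764.71
BRL 211,764.71 ÷ 0.6167 = HKD 343,383.66
HKD 343,383.66 × 10.70 = INR 3,674,205.21
Profit = INR 3,674,205.21 − INR 3,564,000.00

Profit: INR 110,205.21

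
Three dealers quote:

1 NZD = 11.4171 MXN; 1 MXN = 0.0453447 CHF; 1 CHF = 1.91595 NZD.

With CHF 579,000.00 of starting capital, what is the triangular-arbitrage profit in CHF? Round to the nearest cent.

Profit: CHF 4,730.05

Profitable loop is CHF → MXN → NZD → CHF:
CHF 579,000.00 ÷ 0.0453447 = MXN 12,768,857.22
MXN 12,768,857.22 ÷ 11.4171 = NZD 1,118,397.60
NZD 1,118,397.60 ÷ 1.91595 = CHF 583,730.05
Profit = CHF 583,730.05 − CHF 579,000.00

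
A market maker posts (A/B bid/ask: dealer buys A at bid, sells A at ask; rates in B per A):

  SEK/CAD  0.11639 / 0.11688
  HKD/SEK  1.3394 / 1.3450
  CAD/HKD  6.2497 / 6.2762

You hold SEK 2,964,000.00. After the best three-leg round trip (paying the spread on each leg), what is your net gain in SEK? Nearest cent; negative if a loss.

Net profit: SEK 40,131.49

Best loop SEK → HKD → CAD → SEK:
SEK 2,964,000.00 ÷ 1.3450 (buy HKD at ask) = HKD 2,203,717.47
HKD 2,203,717.47 ÷ 6.2762 (buy CAD at ask) = CAD 351,122.89
CAD 351,122.89 ÷ 0.11688 (buy SEK at ask) = SEK 3,004,131.49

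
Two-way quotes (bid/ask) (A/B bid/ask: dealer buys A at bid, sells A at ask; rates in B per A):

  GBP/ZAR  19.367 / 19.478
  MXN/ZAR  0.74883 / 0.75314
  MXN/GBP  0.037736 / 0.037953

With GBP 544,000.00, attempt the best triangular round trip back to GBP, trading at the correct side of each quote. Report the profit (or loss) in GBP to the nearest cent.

Best loop GBP → MXN → ZAR → GBP:
GBP 544,000.00 ÷ 0.037953 (buy MXN at ask) = MXN 14,333,517.77
MXN 14,333,517.77 × 0.74883 (sell MXN at bid) = ZAR 10,733,368.11
ZAR 10,733,368.11 ÷ 19.478 (buy GBP at ask) = GBP 551,050.83

Net profit: GBP 7,050.83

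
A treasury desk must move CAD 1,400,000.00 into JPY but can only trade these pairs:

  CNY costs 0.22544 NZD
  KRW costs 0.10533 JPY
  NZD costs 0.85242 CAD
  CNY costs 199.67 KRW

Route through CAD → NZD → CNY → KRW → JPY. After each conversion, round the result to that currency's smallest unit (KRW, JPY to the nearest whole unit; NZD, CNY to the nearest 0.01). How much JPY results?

CAD 1,400,000.00 ÷ 0.85242 = NZD 1,642,382.86
NZD 1,642,382.86 ÷ 0.22544 = CNY 7,285,232.70
CNY 7,285,232.70 × 199.67 = KRW 1,454,642,413
KRW 1,454,642,413 × 0.10533 = JPY 153,217,485

JPY 153,217,485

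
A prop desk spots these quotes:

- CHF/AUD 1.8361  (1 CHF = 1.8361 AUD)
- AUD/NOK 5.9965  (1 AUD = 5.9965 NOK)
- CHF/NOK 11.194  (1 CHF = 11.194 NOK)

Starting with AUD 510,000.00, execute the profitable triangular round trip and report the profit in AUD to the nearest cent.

Profitable loop is AUD → CHF → NOK → AUD:
AUD 510,000.00 ÷ 1.8361 = CHF 277,762.65
CHF 277,762.65 × 11.194 = NOK 3,109,275.09
NOK 3,109,275.09 ÷ 5.9965 = AUD 518,514.98
Profit = AUD 518,514.98 − AUD 510,000.00

Profit: AUD 8,514.98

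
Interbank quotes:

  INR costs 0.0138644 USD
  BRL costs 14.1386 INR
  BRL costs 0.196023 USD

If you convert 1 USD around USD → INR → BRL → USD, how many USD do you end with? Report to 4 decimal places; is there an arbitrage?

1.0000 (no arbitrage)

Around USD → INR → BRL → USD: 1 ÷ 0.0138644 ÷ 14.1386 × 0.196023 = 0.999999
Product ≈ 1 (deviation 0.000%, within rounding noise).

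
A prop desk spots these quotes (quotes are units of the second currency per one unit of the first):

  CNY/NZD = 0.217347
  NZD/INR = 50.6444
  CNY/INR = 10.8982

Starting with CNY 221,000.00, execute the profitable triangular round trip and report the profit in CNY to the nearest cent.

Profit: CNY 2,214.59

Profitable loop is CNY → NZD → INR → CNY:
CNY 221,000.00 × 0.217347 = NZD 48,033.69
NZD 48,033.69 × 50.6444 = INR 2,432,637.26
INR 2,432,637.26 ÷ 10.8982 = CNY 223,214.59
Profit = CNY 223,214.59 − CNY 221,000.00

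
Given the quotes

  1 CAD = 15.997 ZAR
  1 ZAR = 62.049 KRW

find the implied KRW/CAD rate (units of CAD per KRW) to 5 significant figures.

1 KRW ÷ 62.049 = 0.0161163 ZAR
0.0161163 ZAR ÷ 15.997 = 0.00100746 CAD

KRW/CAD = 0.0010075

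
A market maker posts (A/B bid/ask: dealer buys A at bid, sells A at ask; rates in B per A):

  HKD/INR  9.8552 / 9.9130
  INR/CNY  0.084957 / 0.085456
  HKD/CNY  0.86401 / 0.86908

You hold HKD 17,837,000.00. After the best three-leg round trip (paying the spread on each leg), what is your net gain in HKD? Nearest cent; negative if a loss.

Best loop HKD → CNY → INR → HKD:
HKD 17,837,000.00 × 0.86401 (sell HKD at bid) = CNY 15,411,346.37
CNY 15,411,346.37 ÷ 0.085456 (buy INR at ask) = INR 180,342,472.97
INR 180,342,472.97 ÷ 9.9130 (buy HKD at ask) = HKD 18,192,522.24

Net profit: HKD 355,522.24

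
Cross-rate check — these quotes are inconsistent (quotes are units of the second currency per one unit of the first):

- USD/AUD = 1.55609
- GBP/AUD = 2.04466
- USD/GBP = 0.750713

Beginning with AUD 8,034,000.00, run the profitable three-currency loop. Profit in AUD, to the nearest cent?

Profitable loop is AUD → GBP → USD → AUD:
AUD 8,034,000.00 ÷ 2.04466 = GBP 3,929,259.63
GBP 3,929,259.63 ÷ 0.750713 = USD 5,234,037.02
USD 5,234,037.02 × 1.55609 = AUD 8,144,632.66
Profit = AUD 8,144,632.66 − AUD 8,034,000.00

Profit: AUD 110,632.66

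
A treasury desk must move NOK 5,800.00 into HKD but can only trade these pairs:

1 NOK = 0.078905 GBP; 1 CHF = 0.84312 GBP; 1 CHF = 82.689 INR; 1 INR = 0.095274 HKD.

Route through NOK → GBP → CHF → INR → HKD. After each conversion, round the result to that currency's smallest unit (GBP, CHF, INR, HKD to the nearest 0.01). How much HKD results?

HKD 4,276.32

NOK 5,800.00 × 0.078905 = GBP 457.65
GBP 457.65 ÷ 0.84312 = CHF 542.81
CHF 542.81 × 82.689 = INR 44,884.42
INR 44,884.42 × 0.095274 = HKD 4,276.32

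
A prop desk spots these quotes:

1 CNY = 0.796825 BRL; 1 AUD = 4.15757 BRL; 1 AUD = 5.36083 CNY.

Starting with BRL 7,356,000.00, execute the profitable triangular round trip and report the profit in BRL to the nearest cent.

Profit: BRL 201,830.32

Profitable loop is BRL → AUD → CNY → BRL:
BRL 7,356,000.00 ÷ 4.15757 = AUD 1,769,302.74
AUD 1,769,302.74 × 5.36083 = CNY 9,484,931.22
CNY 9,484,931.22 × 0.796825 = BRL 7,557,830.32
Profit = BRL 7,557,830.32 − BRL 7,356,000.00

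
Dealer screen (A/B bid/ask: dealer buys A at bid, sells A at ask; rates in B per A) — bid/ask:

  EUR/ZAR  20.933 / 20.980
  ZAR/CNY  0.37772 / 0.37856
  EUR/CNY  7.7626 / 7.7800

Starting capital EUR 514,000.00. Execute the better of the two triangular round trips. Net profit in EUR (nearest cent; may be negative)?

Best loop EUR → ZAR → CNY → EUR:
EUR 514,000.00 × 20.933 (sell EUR at bid) = ZAR 10,759,562.00
ZAR 10,759,562.00 × 0.37772 (sell ZAR at bid) = CNY 4,064,101.76
CNY 4,064,101.76 ÷ 7.7800 (buy EUR at ask) = EUR 522,378.12

Net profit: EUR 8,378.12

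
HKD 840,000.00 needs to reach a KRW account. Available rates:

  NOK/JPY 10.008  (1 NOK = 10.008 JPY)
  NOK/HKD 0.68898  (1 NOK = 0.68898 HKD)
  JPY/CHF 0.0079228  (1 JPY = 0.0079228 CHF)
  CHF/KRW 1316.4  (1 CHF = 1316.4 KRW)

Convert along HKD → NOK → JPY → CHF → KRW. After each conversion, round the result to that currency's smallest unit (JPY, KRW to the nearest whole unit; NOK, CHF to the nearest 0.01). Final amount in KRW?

HKD 840,000.00 ÷ 0.68898 = NOK 1,219,193.59
NOK 1,219,193.59 × 10.008 = JPY 12,201,689
JPY 12,201,689 × 0.0079228 = CHF 96,671.54
CHF 96,671.54 × 1316.4 = KRW 127,258,415

KRW 127,258,415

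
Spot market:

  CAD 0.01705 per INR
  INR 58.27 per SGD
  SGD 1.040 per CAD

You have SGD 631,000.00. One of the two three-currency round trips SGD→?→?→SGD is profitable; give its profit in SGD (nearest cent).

Profit: SGD 20,976.74

Profitable loop is SGD → INR → CAD → SGD:
SGD 631,000.00 × 58.27 = INR 36,768,370.00
INR 36,768,370.00 × 0.01705 = CAD 626,900.71
CAD 626,900.71 × 1.040 = SGD 651,976.74
Profit = SGD 651,976.74 − SGD 631,000.00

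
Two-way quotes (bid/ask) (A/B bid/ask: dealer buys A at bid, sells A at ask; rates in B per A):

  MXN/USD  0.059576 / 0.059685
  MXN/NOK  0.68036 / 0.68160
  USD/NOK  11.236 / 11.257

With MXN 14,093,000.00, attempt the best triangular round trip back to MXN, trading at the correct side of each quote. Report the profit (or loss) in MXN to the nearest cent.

Best loop MXN → NOK → USD → MXN:
MXN 14,093,000.00 × 0.68036 (sell MXN at bid) = NOK 9,588,313.48
NOK 9,588,313.48 ÷ 11.257 (buy USD at ask) = USD 851,764.54
USD 851,764.54 ÷ 0.059685 (buy MXN at ask) = MXN 14,270,998.49

Net profit: MXN 177,998.49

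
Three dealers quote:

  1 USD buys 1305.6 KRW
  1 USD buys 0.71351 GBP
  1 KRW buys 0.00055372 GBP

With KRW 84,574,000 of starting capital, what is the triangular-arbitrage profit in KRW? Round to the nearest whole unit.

Profitable loop is KRW → GBP → USD → KRW:
KRW 84,574,000 × 0.00055372 = GBP 46,830.32
GBP 46,830.32 ÷ 0.71351 = USD 65,633.72
USD 65,633.72 × 1305.6 = KRW 85,691,384
Profit = KRW 85,691,384 − KRW 84,574,000

Profit: KRW 1,117,384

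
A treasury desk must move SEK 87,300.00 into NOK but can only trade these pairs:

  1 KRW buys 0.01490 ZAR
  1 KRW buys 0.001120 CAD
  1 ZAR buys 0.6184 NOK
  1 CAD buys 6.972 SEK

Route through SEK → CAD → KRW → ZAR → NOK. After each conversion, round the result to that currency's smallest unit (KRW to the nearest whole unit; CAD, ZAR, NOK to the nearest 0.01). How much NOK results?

SEK 87,300.00 ÷ 6.972 = CAD 12,521.51
CAD 12,521.51 ÷ 0.001120 = KRW 11,179,920
KRW 11,179,920 × 0.01490 = ZAR 166,580.81
ZAR 166,580.81 × 0.6184 = NOK 103,013.57

NOK 103,013.57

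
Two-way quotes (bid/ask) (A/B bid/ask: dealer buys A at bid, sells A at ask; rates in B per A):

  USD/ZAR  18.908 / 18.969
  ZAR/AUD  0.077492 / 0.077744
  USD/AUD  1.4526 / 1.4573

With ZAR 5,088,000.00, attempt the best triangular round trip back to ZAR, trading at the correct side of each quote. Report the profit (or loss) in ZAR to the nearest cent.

Net profit: ZAR 27,647.38

Best loop ZAR → AUD → USD → ZAR:
ZAR 5,088,000.00 × 0.077492 (sell ZAR at bid) = AUD 394,279.30
AUD 394,279.30 ÷ 1.4573 (buy USD at ask) = USD 270,554.65
USD 270,554.65 × 18.908 (sell USD at bid) = ZAR 5,115,647.38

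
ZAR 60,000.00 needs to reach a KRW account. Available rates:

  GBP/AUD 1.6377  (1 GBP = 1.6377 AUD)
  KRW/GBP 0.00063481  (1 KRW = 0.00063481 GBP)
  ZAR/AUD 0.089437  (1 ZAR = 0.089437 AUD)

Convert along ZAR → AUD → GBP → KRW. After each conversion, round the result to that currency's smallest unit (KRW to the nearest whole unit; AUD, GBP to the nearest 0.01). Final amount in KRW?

KRW 5,161,670

ZAR 60,000.00 × 0.089437 = AUD 5,366.22
AUD 5,366.22 ÷ 1.6377 = GBP 3,276.68
GBP 3,276.68 ÷ 0.00063481 = KRW 5,161,670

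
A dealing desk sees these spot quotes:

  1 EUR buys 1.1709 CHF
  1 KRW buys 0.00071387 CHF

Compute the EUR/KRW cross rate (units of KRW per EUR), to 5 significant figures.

EUR/KRW = 1640.2

1 EUR × 1.1709 = 1.1709 CHF
1.1709 CHF ÷ 0.00071387 = 1640.21 KRW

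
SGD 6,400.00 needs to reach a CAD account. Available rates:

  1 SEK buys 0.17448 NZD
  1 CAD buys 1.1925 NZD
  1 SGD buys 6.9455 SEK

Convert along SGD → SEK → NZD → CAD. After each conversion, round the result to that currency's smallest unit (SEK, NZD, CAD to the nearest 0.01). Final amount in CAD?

CAD 6,503.86

SGD 6,400.00 × 6.9455 = SEK 44,451.20
SEK 44,451.20 × 0.17448 = NZD 7,755.85
NZD 7,755.85 ÷ 1.1925 = CAD 6,503.86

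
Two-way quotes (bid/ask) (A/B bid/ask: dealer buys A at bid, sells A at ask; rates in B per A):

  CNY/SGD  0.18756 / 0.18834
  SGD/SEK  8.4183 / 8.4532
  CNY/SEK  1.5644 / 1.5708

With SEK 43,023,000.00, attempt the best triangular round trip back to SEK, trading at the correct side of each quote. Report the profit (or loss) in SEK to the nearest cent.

Net profit: SEK 222,848.29

Best loop SEK → CNY → SGD → SEK:
SEK 43,023,000.00 ÷ 1.5708 (buy CNY at ask) = CNY 27,389,228.42
CNY 27,389,228.42 × 0.18756 (sell CNY at bid) = SGD 5,137,123.68
SGD 5,137,123.68 × 8.4183 (sell SGD at bid) = SEK 43,245,848.29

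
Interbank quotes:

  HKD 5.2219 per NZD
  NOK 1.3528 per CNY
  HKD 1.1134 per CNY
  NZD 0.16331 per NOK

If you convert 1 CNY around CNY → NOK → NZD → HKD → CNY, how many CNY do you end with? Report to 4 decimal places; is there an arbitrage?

Around CNY → NOK → NZD → HKD → CNY: 1 × 1.3528 × 0.16331 × 5.2219 ÷ 1.1134 = 1.036153
Product > 1; profitable direction is CNY → NOK → NZD → HKD → CNY.

1.0362 (arbitrage exists)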